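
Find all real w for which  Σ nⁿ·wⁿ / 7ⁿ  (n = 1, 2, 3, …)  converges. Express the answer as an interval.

{0}

By the Cauchy root test, |a_n|^(1/n) = n/7 → ∞.
The root grows without bound, so R = 0 (convergence only at w = 0).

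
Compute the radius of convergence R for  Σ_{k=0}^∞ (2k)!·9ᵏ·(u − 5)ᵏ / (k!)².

Apply the ratio test: |a_{k+1}| / |a_k| = (2k+1)·(2k+2)/(k+1)² · 9, which tends to 36 as k → ∞.
Thus R = 1/(36) = 1/36.

R = 1/36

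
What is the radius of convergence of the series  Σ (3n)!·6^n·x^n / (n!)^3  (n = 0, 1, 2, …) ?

Apply the ratio test: |a_{n+1}| / |a_n| = (3n+1)·(3n+2)·(3n+3)/(n+1)³ · 6, which tends to 162 as n → ∞.
Hence the series converges for |x| < 1/(162) = 1/162, so the radius of convergence is 1/162.

R = 1/162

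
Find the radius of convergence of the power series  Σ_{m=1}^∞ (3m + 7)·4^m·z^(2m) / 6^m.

Ratio test: |a_{m+1}/a_m| = [(3(m+1) + 7)/(3m + 7)] · 4/6 → 2/3 as m → ∞.
Successive powers of z differ by 2, so the series converges when |z|² · 2/3 < 1, i.e. |z| < √(3/2). So R = √6/2.

R = √6/2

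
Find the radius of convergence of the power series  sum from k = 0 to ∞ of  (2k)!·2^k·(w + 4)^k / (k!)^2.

R = 1/8

By the ratio test, |a_{k+1}/a_k| = (2k+1)·(2k+2)/(k+1)² · 2 → 8.
Convergence for |w + 4| · 8 < 1, i.e. |w + 4| < 1/8. So R = 1/8.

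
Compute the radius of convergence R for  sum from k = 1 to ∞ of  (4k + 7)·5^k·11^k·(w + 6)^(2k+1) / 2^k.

Ratio test: |a_{k+1}/a_k| = [(4(k+1) + 7)/(4k + 7)] · 5·11/2 → 55/2 as k → ∞.
Writing y = (w + 6)², the series in y has radius 2/55, so |w + 6| < √(2/55) and R = √110/55.

R = √110/55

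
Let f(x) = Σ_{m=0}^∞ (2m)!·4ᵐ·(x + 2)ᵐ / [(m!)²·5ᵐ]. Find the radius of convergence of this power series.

R = 5/16

The ratio of consecutive coefficients is (2m+1)·(2m+2)/(m+1)² · 4/5 → 16/5.
Hence the series converges for |x + 2| < 1/(16/5) = 5/16, so the radius of convergence is 5/16.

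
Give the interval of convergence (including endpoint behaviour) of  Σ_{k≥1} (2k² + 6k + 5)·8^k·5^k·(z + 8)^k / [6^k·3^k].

The ratio of consecutive coefficients is [(2(k+1)² + 6(k+1) + 5)/(2k² + 6k + 5)] · 8·5/(6·3) → 20/9.
Hence the series converges for |z + 8| < 1/(20/9) = 9/20, so the radius of convergence is 9/20.
At z = -151/20: the terms have absolute value of order k², which does not tend to 0, so the series diverges by the divergence test.
When z = -169/20, the k-th term does not approach 0; divergence by the term test.

(-169/20, -151/20)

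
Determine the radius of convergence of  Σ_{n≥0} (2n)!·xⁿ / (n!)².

Ratio test: |a_{n+1}/a_n| = (2n+1)·(2n+2)/(n+1)² → 4 as n → ∞.
Hence the series converges for |x| < 1/(4) = 1/4, so the radius of convergence is 1/4.

R = 1/4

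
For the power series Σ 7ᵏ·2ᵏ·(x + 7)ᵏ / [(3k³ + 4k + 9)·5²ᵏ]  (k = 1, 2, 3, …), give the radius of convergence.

R = 25/14

Ratio test: |a_{k+1}/a_k| = [(3k³ + 4k + 9)/(3(k+1)³ + 4(k+1) + 9)] · 7·2/25 → 14/25 as k → ∞.
Hence the series converges for |x + 7| < 1/(14/25) = 25/14, so the radius of convergence is 25/14.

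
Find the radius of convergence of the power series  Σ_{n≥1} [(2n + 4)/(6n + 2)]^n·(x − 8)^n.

Applying the root test, |a_n|^(1/n) = (2n + 4)/(6n + 2) → 1/3.
Convergence for |x − 8| · 1/3 < 1, i.e. |x − 8| < 3. So R = 3.

R = 3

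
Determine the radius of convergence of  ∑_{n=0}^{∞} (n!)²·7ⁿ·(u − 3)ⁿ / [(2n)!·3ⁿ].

R = 12/7

The ratio of consecutive coefficients is (n+1)²/[(2n+1)·(2n+2)] · 7/3 → 7/12.
Thus R = 1/(7/12) = 12/7.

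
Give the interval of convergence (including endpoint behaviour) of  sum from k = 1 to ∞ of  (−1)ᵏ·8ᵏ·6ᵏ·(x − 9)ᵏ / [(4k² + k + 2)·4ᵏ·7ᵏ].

Ratio test: |a_{k+1}/a_k| = [(4k² + k + 2)/(4(k+1)² + (k+1) + 2)] · 8·6/(4·7) → 12/7 as k → ∞.
Thus R = 1/(12/7) = 7/12.
Endpoint x = 115/12: absolute convergence follows by limit comparison with Σ 1/k².
Check x = 101/12: the series is dominated by a constant times Σ 1/k², which converges (p = 2 > 1).

[101/12, 115/12]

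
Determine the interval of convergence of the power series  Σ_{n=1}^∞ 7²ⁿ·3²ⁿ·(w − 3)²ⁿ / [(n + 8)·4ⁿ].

(61/21, 65/21)

Ratio test: |a_{n+1}/a_n| = [(n + 8)/((n+1) + 8)] · 49·9/4 → 441/4 as n → ∞.
Successive powers of (w − 3) differ by 2, so the series converges when |w − 3|² · 441/4 < 1, i.e. |w − 3| < √(4/441) = 2/21. So R = 2/21.
Endpoint w = 65/21: comparison with the harmonic series Σ 1/n shows the series diverges.
When w = 61/21, the terms are asymptotic to a nonzero constant times 1/n, so the series diverges by limit comparison with Σ 1/n.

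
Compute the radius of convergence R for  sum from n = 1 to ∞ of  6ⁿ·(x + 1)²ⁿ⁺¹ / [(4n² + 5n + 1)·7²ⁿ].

R = 7√6/6

Apply the ratio test: |a_{n+1}| / |a_n| = [(4n² + 5n + 1)/(4(n+1)² + 5(n+1) + 1)] · 6/49, which tends to 6/49 as n → ∞.
Since the exponent of (x + 1) increases by 2 each term, convergence requires |x + 1|² < 49/6, hence R = 7√6/6.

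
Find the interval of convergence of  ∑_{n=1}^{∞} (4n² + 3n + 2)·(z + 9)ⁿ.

Apply the ratio test: |a_{n+1}| / |a_n| = (4(n+1)² + 3(n+1) + 2)/(4n² + 3n + 2), which tends to 1 as n → ∞.
Convergence for |z + 9| < 1, so R = 1.
At z = -8: the terms do not tend to 0, so the series diverges.
At z = -10: the terms have absolute value of order n², which does not tend to 0, so the series diverges by the divergence test.

(-10, -8)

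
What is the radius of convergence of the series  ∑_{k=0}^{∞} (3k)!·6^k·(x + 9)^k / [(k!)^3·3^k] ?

R = 1/54

The ratio of consecutive coefficients is (3k+1)·(3k+2)·(3k+3)/(k+1)³ · 6/3 → 54.
Convergence for |x + 9| · 54 < 1, i.e. |x + 9| < 1/54. So R = 1/54.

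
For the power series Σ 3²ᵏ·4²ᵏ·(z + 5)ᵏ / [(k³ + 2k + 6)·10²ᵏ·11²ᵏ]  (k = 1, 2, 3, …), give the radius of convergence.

R = 3025/36

By the ratio test, |a_{k+1}/a_k| = [(k³ + 2k + 6)/((k+1)³ + 2(k+1) + 6)] · 9·16/(100·121) → 36/3025.
Thus R = 1/(36/3025) = 3025/36.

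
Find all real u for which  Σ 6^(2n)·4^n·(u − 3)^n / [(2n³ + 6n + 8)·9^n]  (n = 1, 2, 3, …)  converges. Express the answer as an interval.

Apply the ratio test: |a_{n+1}| / |a_n| = [(2n³ + 6n + 8)/(2(n+1)³ + 6(n+1) + 8)] · 36·4/9, which tends to 16 as n → ∞.
Thus R = 1/(16) = 1/16.
When u = 49/16, absolute convergence follows by limit comparison with Σ 1/n³.
When u = 47/16, the series is dominated by a constant times Σ 1/n³, which converges (p = 3 > 1).

[47/16, 49/16]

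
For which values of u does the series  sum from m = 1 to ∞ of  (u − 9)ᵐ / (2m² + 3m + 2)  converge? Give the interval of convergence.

[8, 10]

Ratio test: |a_{m+1}/a_m| = (2m² + 3m + 2)/(2(m+1)² + 3(m+1) + 2) → 1 as m → ∞.
Convergence for |u − 9| < 1, so R = 1.
Endpoint u = 10: the series is dominated by a constant times Σ 1/m², which converges (p = 2 > 1).
At u = 8: the series is dominated by a constant times Σ 1/m², which converges (p = 2 > 1).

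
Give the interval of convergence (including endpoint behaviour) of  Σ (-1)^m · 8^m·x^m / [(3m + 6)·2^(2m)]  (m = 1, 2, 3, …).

The ratio of consecutive coefficients is [(3m + 6)/(3(m+1) + 6)] · 8/4 → 2.
Hence the series converges for |x| < 1/(2) = 1/2, so the radius of convergence is 1/2.
At x = 1/2: the terms alternate in sign and decrease monotonically to 0 in absolute value (size ~ c/m), so the alternating series test gives convergence.
Endpoint x = -1/2: the terms behave like c/m; limit comparison with the harmonic series gives divergence.

(-1/2, 1/2]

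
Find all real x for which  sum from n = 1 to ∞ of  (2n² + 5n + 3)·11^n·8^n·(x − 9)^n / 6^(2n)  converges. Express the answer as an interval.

(189/22, 207/22)

By the ratio test, |a_{n+1}/a_n| = [(2(n+1)² + 5(n+1) + 3)/(2n² + 5n + 3)] · 11·8/36 → 22/9.
Convergence for |x − 9| · 22/9 < 1, i.e. |x − 9| < 9/22. So R = 9/22.
At x = 207/22: the n-th term does not approach 0; divergence by the term test.
When x = 189/22, the n-th term does not approach 0; divergence by the term test.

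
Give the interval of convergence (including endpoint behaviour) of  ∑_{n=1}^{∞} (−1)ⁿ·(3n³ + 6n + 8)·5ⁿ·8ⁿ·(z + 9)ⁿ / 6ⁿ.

The ratio of consecutive coefficients is [(3(n+1)³ + 6(n+1) + 8)/(3n³ + 6n + 8)] · 5·8/6 → 20/3.
Hence the series converges for |z + 9| < 1/(20/3) = 3/20, so the radius of convergence is 3/20.
When z = -177/20, the terms do not tend to 0, so the series diverges.
Check z = -183/20: the terms do not tend to 0, so the series diverges.

(-183/20, -177/20)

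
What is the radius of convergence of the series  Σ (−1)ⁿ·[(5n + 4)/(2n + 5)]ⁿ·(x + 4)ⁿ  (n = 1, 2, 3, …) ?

Root test: |a_n|^(1/n) = (5n + 4)/(2n + 5) → 5/2.
Convergence for |x + 4| · 5/2 < 1, i.e. |x + 4| < 2/5. So R = 2/5.

R = 2/5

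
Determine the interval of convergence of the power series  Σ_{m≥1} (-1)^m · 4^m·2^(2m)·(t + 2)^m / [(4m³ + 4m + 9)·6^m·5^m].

Ratio test: |a_{m+1}/a_m| = [(4m³ + 4m + 9)/(4(m+1)³ + 4(m+1) + 9)] · 4·4/(6·5) → 8/15 as m → ∞.
Hence the series converges for |t + 2| < 1/(8/15) = 15/8, so the radius of convergence is 15/8.
Endpoint t = -1/8: absolute convergence follows by limit comparison with Σ 1/m³.
Endpoint t = -31/8: the terms are on the order of 1/m³, so the series converges absolutely by comparison with the p-series (p = 3 > 1).

[-31/8, -1/8]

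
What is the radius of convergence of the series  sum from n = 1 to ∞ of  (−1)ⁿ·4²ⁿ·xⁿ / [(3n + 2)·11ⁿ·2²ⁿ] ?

R = 11/4

Ratio test: |a_{n+1}/a_n| = [(3n + 2)/(3(n+1) + 2)] · 16/(11·4) → 4/11 as n → ∞.
Thus R = 1/(4/11) = 11/4.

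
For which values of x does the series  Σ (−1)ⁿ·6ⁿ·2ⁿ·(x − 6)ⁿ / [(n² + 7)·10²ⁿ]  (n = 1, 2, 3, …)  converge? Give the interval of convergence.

Ratio test: |a_{n+1}/a_n| = [(n² + 7)/((n+1)² + 7)] · 6·2/100 → 3/25 as n → ∞.
Thus R = 1/(3/25) = 25/3.
Check x = 43/3: absolute convergence follows by limit comparison with Σ 1/n².
At x = -7/3: absolute convergence follows by limit comparison with Σ 1/n².

[-7/3, 43/3]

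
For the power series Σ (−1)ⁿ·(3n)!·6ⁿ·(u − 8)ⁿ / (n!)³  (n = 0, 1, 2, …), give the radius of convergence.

R = 1/162

By the ratio test, |a_{n+1}/a_n| = (3n+1)·(3n+2)·(3n+3)/(n+1)³ · 6 → 162.
Convergence for |u − 8| · 162 < 1, i.e. |u − 8| < 1/162. So R = 1/162.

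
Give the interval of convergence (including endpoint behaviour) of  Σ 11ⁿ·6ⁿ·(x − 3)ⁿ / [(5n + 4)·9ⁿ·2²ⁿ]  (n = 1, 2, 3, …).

By the ratio test, |a_{n+1}/a_n| = [(5n + 4)/(5(n+1) + 4)] · 11·6/(9·4) → 11/6.
Hence the series converges for |x − 3| < 1/(11/6) = 6/11, so the radius of convergence is 6/11.
Endpoint x = 39/11: the terms behave like c/n; limit comparison with the harmonic series gives divergence.
When x = 27/11, an alternating series whose terms decrease to 0 in absolute value, so it converges by the Leibniz criterion.

[27/11, 39/11)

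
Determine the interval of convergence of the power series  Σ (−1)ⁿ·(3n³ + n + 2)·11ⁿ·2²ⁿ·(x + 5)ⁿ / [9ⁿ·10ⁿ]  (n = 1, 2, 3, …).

Ratio test: |a_{n+1}/a_n| = [(3(n+1)³ + (n+1) + 2)/(3n³ + n + 2)] · 11·4/(9·10) → 22/45 as n → ∞.
Thus R = 1/(22/45) = 45/22.
At x = -65/22: the terms have absolute value of order n³, which does not tend to 0, so the series diverges by the divergence test.
Check x = -155/22: the terms have absolute value of order n³, which does not tend to 0, so the series diverges by the divergence test.

(-155/22, -65/22)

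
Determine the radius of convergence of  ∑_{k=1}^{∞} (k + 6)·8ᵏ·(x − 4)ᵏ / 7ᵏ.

R = 7/8

Apply the ratio test: |a_{k+1}| / |a_k| = [((k+1) + 6)/(k + 6)] · 8/7, which tends to 8/7 as k → ∞.
The series converges when 8/7 · |x − 4| < 1, giving R = 7/8.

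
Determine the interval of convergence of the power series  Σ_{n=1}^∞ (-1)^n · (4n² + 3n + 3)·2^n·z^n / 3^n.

(-3/2, 3/2)

Apply the ratio test: |a_{n+1}| / |a_n| = [(4(n+1)² + 3(n+1) + 3)/(4n² + 3n + 3)] · 2/3, which tends to 2/3 as n → ∞.
Hence the series converges for |z| < 1/(2/3) = 3/2, so the radius of convergence is 3/2.
Check z = 3/2: the terms do not tend to 0, so the series diverges.
When z = -3/2, the n-th term does not approach 0; divergence by the term test.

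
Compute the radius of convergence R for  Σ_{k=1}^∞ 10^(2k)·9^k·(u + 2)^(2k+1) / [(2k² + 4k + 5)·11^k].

Apply the ratio test: |a_{k+1}| / |a_k| = [(2k² + 4k + 5)/(2(k+1)² + 4(k+1) + 5)] · 100·9/11, which tends to 900/11 as k → ∞.
Successive powers of (u + 2) differ by 2, so the series converges when |u + 2|² · 900/11 < 1, i.e. |u + 2| < √(11/900). So R = √11/30.

R = √11/30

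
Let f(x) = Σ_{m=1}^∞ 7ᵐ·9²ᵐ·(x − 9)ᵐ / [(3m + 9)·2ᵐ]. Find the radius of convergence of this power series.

Apply the ratio test: |a_{m+1}| / |a_m| = [(3m + 9)/(3(m+1) + 9)] · 7·81/2, which tends to 567/2 as m → ∞.
The series converges when 567/2 · |x − 9| < 1, giving R = 2/567.

R = 2/567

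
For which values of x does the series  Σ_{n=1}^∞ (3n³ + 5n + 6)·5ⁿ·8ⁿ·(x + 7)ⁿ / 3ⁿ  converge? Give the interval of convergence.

Ratio test: |a_{n+1}/a_n| = [(3(n+1)³ + 5(n+1) + 6)/(3n³ + 5n + 6)] · 5·8/3 → 40/3 as n → ∞.
Thus R = 1/(40/3) = 3/40.
When x = -277/40, the terms have absolute value of order n³, which does not tend to 0, so the series diverges by the divergence test.
Endpoint x = -283/40: the terms have absolute value of order n³, which does not tend to 0, so the series diverges by the divergence test.

(-283/40, -277/40)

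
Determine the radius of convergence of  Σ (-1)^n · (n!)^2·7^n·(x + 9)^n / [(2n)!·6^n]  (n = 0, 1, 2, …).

By the ratio test, |a_{n+1}/a_n| = (n+1)²/[(2n+1)·(2n+2)] · 7/6 → 7/24.
The series converges when 7/24 · |x + 9| < 1, giving R = 24/7.

R = 24/7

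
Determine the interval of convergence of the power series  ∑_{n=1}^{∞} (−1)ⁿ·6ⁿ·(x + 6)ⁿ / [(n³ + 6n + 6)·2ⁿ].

The ratio of consecutive coefficients is [(n³ + 6n + 6)/((n+1)³ + 6(n+1) + 6)] · 6/2 → 3.
Hence the series converges for |x + 6| < 1/(3) = 1/3, so the radius of convergence is 1/3.
When x = -17/3, absolute convergence follows by limit comparison with Σ 1/n³.
At x = -19/3: the series is dominated by a constant times Σ 1/n³, which converges (p = 3 > 1).

[-19/3, -17/3]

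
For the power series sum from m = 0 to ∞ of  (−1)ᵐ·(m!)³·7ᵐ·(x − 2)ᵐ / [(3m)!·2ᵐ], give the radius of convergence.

By the ratio test, |a_{m+1}/a_m| = (m+1)³/[(3m+1)·(3m+2)·(3m+3)] · 7/2 → 7/54.
Convergence for |x − 2| · 7/54 < 1, i.e. |x − 2| < 54/7. So R = 54/7.

R = 54/7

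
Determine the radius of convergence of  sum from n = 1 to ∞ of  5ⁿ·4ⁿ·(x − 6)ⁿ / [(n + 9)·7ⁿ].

R = 7/20

Ratio test: |a_{n+1}/a_n| = [(n + 9)/((n+1) + 9)] · 5·4/7 → 20/7 as n → ∞.
Hence the series converges for |x − 6| < 1/(20/7) = 7/20, so the radius of convergence is 7/20.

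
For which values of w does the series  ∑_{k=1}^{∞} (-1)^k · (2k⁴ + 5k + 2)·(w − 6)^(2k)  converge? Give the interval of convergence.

(5, 7)

By the ratio test, |a_{k+1}/a_k| = (2(k+1)⁴ + 5(k+1) + 2)/(2k⁴ + 5k + 2) → 1.
Writing y = (w − 6)², the series in y has radius 1, so |w − 6| < √(1) = 1 and R = 1.
At w = 7: the k-th term does not approach 0; divergence by the term test.
At w = 5: the terms do not tend to 0, so the series diverges.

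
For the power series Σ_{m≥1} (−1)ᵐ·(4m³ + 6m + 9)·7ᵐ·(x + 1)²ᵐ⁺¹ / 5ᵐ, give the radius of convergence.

By the ratio test, |a_{m+1}/a_m| = [(4(m+1)³ + 6(m+1) + 9)/(4m³ + 6m + 9)] · 7/5 → 7/5.
Writing y = (x + 1)², the series in y has radius 5/7, so |x + 1| < √(5/7) and R = √35/7.

R = √35/7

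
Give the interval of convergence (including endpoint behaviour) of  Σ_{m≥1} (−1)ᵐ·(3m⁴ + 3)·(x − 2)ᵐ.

The ratio of consecutive coefficients is (3(m+1)⁴ + 3)/(3m⁴ + 3) → 1.
So the series converges when |x − 2| < 1 and diverges when |x − 2| > 1; R = 1.
When x = 3, the m-th term does not approach 0; divergence by the term test.
When x = 1, the terms do not tend to 0, so the series diverges.

(1, 3)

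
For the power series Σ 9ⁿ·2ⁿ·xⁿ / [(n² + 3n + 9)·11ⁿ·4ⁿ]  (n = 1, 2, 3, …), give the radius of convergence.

By the ratio test, |a_{n+1}/a_n| = [(n² + 3n + 9)/((n+1)² + 3(n+1) + 9)] · 9·2/(11·4) → 9/22.
The series converges when 9/22 · |x| < 1, giving R = 22/9.

R = 22/9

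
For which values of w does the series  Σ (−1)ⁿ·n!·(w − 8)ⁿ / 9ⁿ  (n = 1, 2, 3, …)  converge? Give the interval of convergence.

{8}

By the ratio test, |a_{n+1}/a_n| = (n+1) · 1/9 → ∞.
Since the ratio → ∞, the series diverges for every w ≠ 8, and R = 0.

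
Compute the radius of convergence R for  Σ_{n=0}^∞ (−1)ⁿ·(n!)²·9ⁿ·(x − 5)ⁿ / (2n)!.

R = 4/9

Ratio test: |a_{n+1}/a_n| = (n+1)²/[(2n+1)·(2n+2)] · 9 → 9/4 as n → ∞.
Convergence for |x − 5| · 9/4 < 1, i.e. |x − 5| < 4/9. So R = 4/9.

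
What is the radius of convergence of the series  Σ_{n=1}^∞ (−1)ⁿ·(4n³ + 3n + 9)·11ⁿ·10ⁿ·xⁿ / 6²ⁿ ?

Ratio test: |a_{n+1}/a_n| = [(4(n+1)³ + 3(n+1) + 9)/(4n³ + 3n + 9)] · 11·10/36 → 55/18 as n → ∞.
Thus R = 1/(55/18) = 18/55.

R = 18/55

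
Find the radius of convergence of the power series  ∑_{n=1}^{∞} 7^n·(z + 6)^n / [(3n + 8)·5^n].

R = 5/7

By the ratio test, |a_{n+1}/a_n| = [(3n + 8)/(3(n+1) + 8)] · 7/5 → 7/5.
Hence the series converges for |z + 6| < 1/(7/5) = 5/7, so the radius of convergence is 5/7.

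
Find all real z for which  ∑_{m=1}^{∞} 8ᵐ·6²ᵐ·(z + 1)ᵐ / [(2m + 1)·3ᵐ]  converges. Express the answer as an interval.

The ratio of consecutive coefficients is [(2m + 1)/(2(m+1) + 1)] · 8·36/3 → 96.
The series converges when 96 · |z + 1| < 1, giving R = 1/96.
Endpoint z = -95/96: comparison with the harmonic series Σ 1/m shows the series diverges.
Check z = -97/96: an alternating series whose terms decrease to 0 in absolute value, so it converges by the Leibniz criterion.

[-97/96, -95/96)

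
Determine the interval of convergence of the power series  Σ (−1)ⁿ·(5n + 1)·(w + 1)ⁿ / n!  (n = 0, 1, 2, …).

(−∞, ∞)

Ratio test: |a_{n+1}/a_n| = (5(n+1) + 1)/(5n + 1) · 1/(n+1) → 0 as n → ∞.
The ratio tends to 0 regardless of w, hence R = ∞.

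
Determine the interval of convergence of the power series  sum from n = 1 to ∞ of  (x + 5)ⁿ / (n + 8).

[-6, -4)

By the ratio test, |a_{n+1}/a_n| = (n + 8)/((n+1) + 8) → 1.
Hence R = 1.
When x = -4, the terms behave like c/n; limit comparison with the harmonic series gives divergence.
Check x = -6: convergence follows from the alternating series test (terms decrease monotonically to 0).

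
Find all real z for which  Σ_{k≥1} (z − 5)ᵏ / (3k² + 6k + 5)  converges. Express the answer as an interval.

Ratio test: |a_{k+1}/a_k| = (3k² + 6k + 5)/(3(k+1)² + 6(k+1) + 5) → 1 as k → ∞.
Convergence for |z − 5| < 1, so R = 1.
Endpoint z = 6: the terms are on the order of 1/k², so the series converges absolutely by comparison with the p-series (p = 2 > 1).
Check z = 4: the terms are on the order of 1/k², so the series converges absolutely by comparison with the p-series (p = 2 > 1).

[4, 6]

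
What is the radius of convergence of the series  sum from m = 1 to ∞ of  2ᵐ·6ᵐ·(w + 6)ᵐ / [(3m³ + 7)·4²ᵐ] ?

R = 4/3

Ratio test: |a_{m+1}/a_m| = [(3m³ + 7)/(3(m+1)³ + 7)] · 2·6/16 → 3/4 as m → ∞.
Convergence for |w + 6| · 3/4 < 1, i.e. |w + 6| < 4/3. So R = 4/3.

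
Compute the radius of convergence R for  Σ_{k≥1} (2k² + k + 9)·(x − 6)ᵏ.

R = 1

Ratio test: |a_{k+1}/a_k| = (2(k+1)² + (k+1) + 9)/(2k² + k + 9) → 1 as k → ∞.
So the series converges when |x − 6| < 1 and diverges when |x − 6| > 1; R = 1.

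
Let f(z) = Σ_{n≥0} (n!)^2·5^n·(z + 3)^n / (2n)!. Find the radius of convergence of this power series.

R = 4/5

Apply the ratio test: |a_{n+1}| / |a_n| = (n+1)²/[(2n+1)·(2n+2)] · 5, which tends to 5/4 as n → ∞.
The series converges when 5/4 · |z + 3| < 1, giving R = 4/5.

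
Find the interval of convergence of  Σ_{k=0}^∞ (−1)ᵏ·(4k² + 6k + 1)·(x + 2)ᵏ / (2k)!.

(−∞, ∞)

Apply the ratio test: |a_{k+1}| / |a_k| = (4(k+1)² + 6(k+1) + 1)/(4k² + 6k + 1) · 1/[(2k+1)·(2k+2)], which tends to 0 as k → ∞.
Since the limit is 0 < 1 for every x, the series converges on all of ℝ and R = ∞.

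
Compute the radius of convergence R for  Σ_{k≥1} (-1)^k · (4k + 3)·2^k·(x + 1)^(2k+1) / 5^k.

By the ratio test, |a_{k+1}/a_k| = [(4(k+1) + 3)/(4k + 3)] · 2/5 → 2/5.
Writing y = (x + 1)², the series in y has radius 5/2, so |x + 1| < √(5/2) and R = √10/2.

R = √10/2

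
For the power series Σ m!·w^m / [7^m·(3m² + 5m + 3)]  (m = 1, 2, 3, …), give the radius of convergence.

R = 0

Apply the ratio test: |a_{m+1}| / |a_m| = (m+1) · 1/7 · (3m² + 5m + 3)/(3(m+1)² + 5(m+1) + 3), which tends to ∞ as m → ∞.
Since the ratio → ∞, the series diverges for every w ≠ 0, and R = 0.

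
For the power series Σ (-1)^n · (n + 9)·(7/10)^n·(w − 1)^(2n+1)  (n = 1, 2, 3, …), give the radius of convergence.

Ratio test: |a_{n+1}/a_n| = [((n+1) + 9)/(n + 9)] · 7/10 → 7/10 as n → ∞.
Successive powers of (w − 1) differ by 2, so the series converges when |w − 1|² · 7/10 < 1, i.e. |w − 1| < √(10/7). So R = √70/7.

R = √70/7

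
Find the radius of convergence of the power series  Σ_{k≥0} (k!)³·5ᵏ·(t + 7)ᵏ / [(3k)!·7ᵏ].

R = 189/5

Ratio test: |a_{k+1}/a_k| = (k+1)³/[(3k+1)·(3k+2)·(3k+3)] · 5/7 → 5/189 as k → ∞.
Thus R = 1/(5/189) = 189/5.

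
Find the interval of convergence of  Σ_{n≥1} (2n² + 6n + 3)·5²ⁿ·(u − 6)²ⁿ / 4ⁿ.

(28/5, 32/5)

Apply the ratio test: |a_{n+1}| / |a_n| = [(2(n+1)² + 6(n+1) + 3)/(2n² + 6n + 3)] · 25/4, which tends to 25/4 as n → ∞.
Since the exponent of (u − 6) increases by 2 each term, convergence requires |u − 6|² < 4/25, hence R = 2/5.
When u = 32/5, the terms have absolute value of order n², which does not tend to 0, so the series diverges by the divergence test.
Check u = 28/5: the terms have absolute value of order n², which does not tend to 0, so the series diverges by the divergence test.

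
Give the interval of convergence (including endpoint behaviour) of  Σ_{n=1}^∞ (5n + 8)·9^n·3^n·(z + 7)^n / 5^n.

(-194/27, -184/27)

The ratio of consecutive coefficients is [(5(n+1) + 8)/(5n + 8)] · 9·3/5 → 27/5.
Thus R = 1/(27/5) = 5/27.
Endpoint z = -184/27: the n-th term does not approach 0; divergence by the term test.
Endpoint z = -194/27: the n-th term does not approach 0; divergence by the term test.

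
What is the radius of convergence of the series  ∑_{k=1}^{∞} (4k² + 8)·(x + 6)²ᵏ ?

R = 1

The ratio of consecutive coefficients is (4(k+1)² + 8)/(4k² + 8) → 1.
Writing y = (x + 6)², the series in y has radius 1, so |x + 6| < √(1) = 1 and R = 1.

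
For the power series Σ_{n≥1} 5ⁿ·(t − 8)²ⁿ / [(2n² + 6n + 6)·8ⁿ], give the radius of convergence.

Ratio test: |a_{n+1}/a_n| = [(2n² + 6n + 6)/(2(n+1)² + 6(n+1) + 6)] · 5/8 → 5/8 as n → ∞.
Writing y = (t − 8)², the series in y has radius 8/5, so |t − 8| < √(8/5) and R = 2√10/5.

R = 2√10/5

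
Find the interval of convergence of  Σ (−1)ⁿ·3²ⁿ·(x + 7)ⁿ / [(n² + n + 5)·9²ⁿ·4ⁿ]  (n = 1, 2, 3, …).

[-43, 29]

The ratio of consecutive coefficients is [(n² + n + 5)/((n+1)² + (n+1) + 5)] · 9/(81·4) → 1/36.
Convergence for |x + 7| · 1/36 < 1, i.e. |x + 7| < 36. So R = 36.
At x = 29: the series is dominated by a constant times Σ 1/n², which converges (p = 2 > 1).
When x = -43, the series is dominated by a constant times Σ 1/n², which converges (p = 2 > 1).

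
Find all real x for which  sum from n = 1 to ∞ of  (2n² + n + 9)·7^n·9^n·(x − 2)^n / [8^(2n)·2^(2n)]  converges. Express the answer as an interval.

(-130/63, 382/63)

By the ratio test, |a_{n+1}/a_n| = [(2(n+1)² + (n+1) + 9)/(2n² + n + 9)] · 7·9/(64·4) → 63/256.
Convergence for |x − 2| · 63/256 < 1, i.e. |x − 2| < 256/63. So R = 256/63.
At x = 382/63: the terms have absolute value of order n², which does not tend to 0, so the series diverges by the divergence test.
Endpoint x = -130/63: the terms do not tend to 0, so the series diverges.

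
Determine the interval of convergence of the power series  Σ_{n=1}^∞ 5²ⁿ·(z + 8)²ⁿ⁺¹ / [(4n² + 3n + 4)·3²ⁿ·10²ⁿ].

[-14, -2]

Apply the ratio test: |a_{n+1}| / |a_n| = [(4n² + 3n + 4)/(4(n+1)² + 3(n+1) + 4)] · 25/(9·100), which tends to 1/36 as n → ∞.
Successive powers of (z + 8) differ by 2, so the series converges when |z + 8|² · 1/36 < 1, i.e. |z + 8| < √(36) = 6. So R = 6.
Endpoint z = -2: the series is dominated by a constant times Σ 1/n², which converges (p = 2 > 1).
Check z = -14: the terms are on the order of 1/n², so the series converges absolutely by comparison with the p-series (p = 2 > 1).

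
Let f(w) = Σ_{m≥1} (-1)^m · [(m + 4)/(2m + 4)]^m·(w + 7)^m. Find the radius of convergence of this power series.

R = 2

By the Cauchy root test, |a_m|^(1/m) = (m + 4)/(2m + 4) → 1/2.
Hence the series converges for |w + 7| < 1/(1/2) = 2, so the radius of convergence is 2.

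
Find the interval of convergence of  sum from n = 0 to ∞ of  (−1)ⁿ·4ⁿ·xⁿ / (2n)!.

Apply the ratio test: |a_{n+1}| / |a_n| = 4 · 1/[(2n+1)·(2n+2)], which tends to 0 as n → ∞.
The ratio tends to 0 regardless of x, hence R = ∞.

(−∞, ∞)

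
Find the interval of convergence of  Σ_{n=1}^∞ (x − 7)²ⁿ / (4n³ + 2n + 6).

[6, 8]

Ratio test: |a_{n+1}/a_n| = (4n³ + 2n + 6)/(4(n+1)³ + 2(n+1) + 6) → 1 as n → ∞.
Since the exponent of (x − 7) increases by 2 each term, convergence requires |x − 7|² < 1, hence R = 1.
When x = 8, absolute convergence follows by limit comparison with Σ 1/n³.
Check x = 6: the series is dominated by a constant times Σ 1/n³, which converges (p = 3 > 1).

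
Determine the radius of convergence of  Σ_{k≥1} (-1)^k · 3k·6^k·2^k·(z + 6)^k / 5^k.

R = 5/12

By the ratio test, |a_{k+1}/a_k| = [3(k+1)/3k] · 6·2/5 → 12/5.
Convergence for |z + 6| · 12/5 < 1, i.e. |z + 6| < 5/12. So R = 5/12.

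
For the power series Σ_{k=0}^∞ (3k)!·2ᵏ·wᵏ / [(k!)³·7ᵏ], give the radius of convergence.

R = 7/54

By the ratio test, |a_{k+1}/a_k| = (3k+1)·(3k+2)·(3k+3)/(k+1)³ · 2/7 → 54/7.
Hence the series converges for |w| < 1/(54/7) = 7/54, so the radius of convergence is 7/54.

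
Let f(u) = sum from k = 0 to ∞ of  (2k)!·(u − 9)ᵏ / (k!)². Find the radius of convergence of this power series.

R = 1/4

Apply the ratio test: |a_{k+1}| / |a_k| = (2k+1)·(2k+2)/(k+1)², which tends to 4 as k → ∞.
Thus R = 1/(4) = 1/4.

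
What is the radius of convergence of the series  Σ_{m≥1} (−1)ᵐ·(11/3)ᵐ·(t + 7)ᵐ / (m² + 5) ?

By the ratio test, |a_{m+1}/a_m| = [(m² + 5)/((m+1)² + 5)] · 11/3 → 11/3.
Hence the series converges for |t + 7| < 1/(11/3) = 3/11, so the radius of convergence is 3/11.

R = 3/11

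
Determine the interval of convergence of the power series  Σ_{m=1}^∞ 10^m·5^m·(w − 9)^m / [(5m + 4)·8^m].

[221/25, 229/25)

Apply the ratio test: |a_{m+1}| / |a_m| = [(5m + 4)/(5(m+1) + 4)] · 10·5/8, which tends to 25/4 as m → ∞.
Thus R = 1/(25/4) = 4/25.
Check w = 229/25: the terms behave like c/m; limit comparison with the harmonic series gives divergence.
At w = 221/25: convergence follows from the alternating series test (terms decrease monotonically to 0).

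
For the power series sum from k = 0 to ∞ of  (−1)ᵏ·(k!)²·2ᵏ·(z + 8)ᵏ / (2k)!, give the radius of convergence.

Ratio test: |a_{k+1}/a_k| = (k+1)²/[(2k+1)·(2k+2)] · 2 → 1/2 as k → ∞.
Convergence for |z + 8| · 1/2 < 1, i.e. |z + 8| < 2. So R = 2.

R = 2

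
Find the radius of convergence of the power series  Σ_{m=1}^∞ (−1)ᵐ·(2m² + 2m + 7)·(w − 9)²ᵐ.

Apply the ratio test: |a_{m+1}| / |a_m| = (2(m+1)² + 2(m+1) + 7)/(2m² + 2m + 7), which tends to 1 as m → ∞.
Successive powers of (w − 9) differ by 2, so the series converges when |w − 9|² · 1 < 1, i.e. |w − 9| < √(1) = 1. So R = 1.

R = 1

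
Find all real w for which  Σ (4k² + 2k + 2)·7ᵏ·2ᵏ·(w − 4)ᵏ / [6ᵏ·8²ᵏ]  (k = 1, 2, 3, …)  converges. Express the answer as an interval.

(-164/7, 220/7)

Apply the ratio test: |a_{k+1}| / |a_k| = [(4(k+1)² + 2(k+1) + 2)/(4k² + 2k + 2)] · 7·2/(6·64), which tends to 7/192 as k → ∞.
Hence the series converges for |w − 4| < 1/(7/192) = 192/7, so the radius of convergence is 192/7.
Endpoint w = 220/7: the terms have absolute value of order k², which does not tend to 0, so the series diverges by the divergence test.
When w = -164/7, the k-th term does not approach 0; divergence by the term test.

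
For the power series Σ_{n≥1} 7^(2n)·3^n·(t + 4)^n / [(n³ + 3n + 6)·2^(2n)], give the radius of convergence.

Apply the ratio test: |a_{n+1}| / |a_n| = [(n³ + 3n + 6)/((n+1)³ + 3(n+1) + 6)] · 49·3/4, which tends to 147/4 as n → ∞.
Convergence for |t + 4| · 147/4 < 1, i.e. |t + 4| < 4/147. So R = 4/147.

R = 4/147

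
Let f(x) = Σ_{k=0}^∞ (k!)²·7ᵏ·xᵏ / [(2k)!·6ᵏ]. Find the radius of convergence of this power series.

Apply the ratio test: |a_{k+1}| / |a_k| = (k+1)²/[(2k+1)·(2k+2)] · 7/6, which tends to 7/24 as k → ∞.
Hence the series converges for |x| < 1/(7/24) = 24/7, so the radius of convergence is 24/7.

R = 24/7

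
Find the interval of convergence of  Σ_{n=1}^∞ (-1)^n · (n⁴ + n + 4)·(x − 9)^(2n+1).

By the ratio test, |a_{n+1}/a_n| = ((n+1)⁴ + (n+1) + 4)/(n⁴ + n + 4) → 1.
Writing y = (x − 9)², the series in y has radius 1, so |x − 9| < √(1) = 1 and R = 1.
Endpoint x = 10: the n-th term does not approach 0; divergence by the term test.
At x = 8: the terms do not tend to 0, so the series diverges.

(8, 10)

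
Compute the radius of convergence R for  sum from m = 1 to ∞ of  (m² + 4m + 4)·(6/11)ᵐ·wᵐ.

R = 11/6

Ratio test: |a_{m+1}/a_m| = [((m+1)² + 4(m+1) + 4)/(m² + 4m + 4)] · 6/11 → 6/11 as m → ∞.
Thus R = 1/(6/11) = 11/6.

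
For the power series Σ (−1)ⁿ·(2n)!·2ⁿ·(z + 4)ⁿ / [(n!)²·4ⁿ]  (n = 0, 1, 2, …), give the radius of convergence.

R = 1/2

The ratio of consecutive coefficients is (2n+1)·(2n+2)/(n+1)² · 2/4 → 2.
Hence the series converges for |z + 4| < 1/(2) = 1/2, so the radius of convergence is 1/2.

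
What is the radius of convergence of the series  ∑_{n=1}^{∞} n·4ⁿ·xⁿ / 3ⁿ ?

R = 3/4

The ratio of consecutive coefficients is [(n+1)/n] · 4/3 → 4/3.
Convergence for |x| · 4/3 < 1, i.e. |x| < 3/4. So R = 3/4.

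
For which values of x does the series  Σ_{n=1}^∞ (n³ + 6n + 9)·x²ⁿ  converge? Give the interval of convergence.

(-1, 1)

The ratio of consecutive coefficients is ((n+1)³ + 6(n+1) + 9)/(n³ + 6n + 9) → 1.
Successive powers of x differ by 2, so the series converges when |x|² · 1 < 1, i.e. |x| < √(1) = 1. So R = 1.
Endpoint x = 1: the terms do not tend to 0, so the series diverges.
Check x = -1: the n-th term does not approach 0; divergence by the term test.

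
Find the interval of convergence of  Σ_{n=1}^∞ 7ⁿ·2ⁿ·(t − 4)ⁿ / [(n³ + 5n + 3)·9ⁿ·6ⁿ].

[1/7, 55/7]

By the ratio test, |a_{n+1}/a_n| = [(n³ + 5n + 3)/((n+1)³ + 5(n+1) + 3)] · 7·2/(9·6) → 7/27.
The series converges when 7/27 · |t − 4| < 1, giving R = 27/7.
Endpoint t = 55/7: the terms are on the order of 1/n³, so the series converges absolutely by comparison with the p-series (p = 3 > 1).
When t = 1/7, absolute convergence follows by limit comparison with Σ 1/n³.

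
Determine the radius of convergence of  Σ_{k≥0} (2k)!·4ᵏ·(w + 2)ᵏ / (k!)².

R = 1/16

By the ratio test, |a_{k+1}/a_k| = (2k+1)·(2k+2)/(k+1)² · 4 → 16.
The series converges when 16 · |w + 2| < 1, giving R = 1/16.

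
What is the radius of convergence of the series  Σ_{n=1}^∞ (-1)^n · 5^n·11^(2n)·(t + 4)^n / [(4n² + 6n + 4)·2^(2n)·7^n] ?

Ratio test: |a_{n+1}/a_n| = [(4n² + 6n + 4)/(4(n+1)² + 6(n+1) + 4)] · 5·121/(4·7) → 605/28 as n → ∞.
Convergence for |t + 4| · 605/28 < 1, i.e. |t + 4| < 28/605. So R = 28/605.

R = 28/605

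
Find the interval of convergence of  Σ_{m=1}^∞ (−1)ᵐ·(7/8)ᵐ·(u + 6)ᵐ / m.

(-50/7, -34/7]

By the ratio test, |a_{m+1}/a_m| = [m/(m+1)] · 7/8 → 7/8.
Convergence for |u + 6| · 7/8 < 1, i.e. |u + 6| < 8/7. So R = 8/7.
Endpoint u = -34/7: convergence follows from the alternating series test (terms decrease monotonically to 0).
When u = -50/7, the terms behave like c/m; limit comparison with the harmonic series gives divergence.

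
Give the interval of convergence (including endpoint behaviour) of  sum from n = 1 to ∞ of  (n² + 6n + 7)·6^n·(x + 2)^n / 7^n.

(-19/6, -5/6)

Apply the ratio test: |a_{n+1}| / |a_n| = [((n+1)² + 6(n+1) + 7)/(n² + 6n + 7)] · 6/7, which tends to 6/7 as n → ∞.
Convergence for |x + 2| · 6/7 < 1, i.e. |x + 2| < 7/6. So R = 7/6.
Endpoint x = -5/6: the terms do not tend to 0, so the series diverges.
At x = -19/6: the terms have absolute value of order n², which does not tend to 0, so the series diverges by the divergence test.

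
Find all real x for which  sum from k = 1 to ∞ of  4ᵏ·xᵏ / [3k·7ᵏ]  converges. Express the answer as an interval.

Apply the ratio test: |a_{k+1}| / |a_k| = [3k/3(k+1)] · 4/7, which tends to 4/7 as k → ∞.
Convergence for |x| · 4/7 < 1, i.e. |x| < 7/4. So R = 7/4.
Check x = 7/4: the terms behave like c/k; limit comparison with the harmonic series gives divergence.
When x = -7/4, an alternating series whose terms decrease to 0 in absolute value, so it converges by the Leibniz criterion.

[-7/4, 7/4)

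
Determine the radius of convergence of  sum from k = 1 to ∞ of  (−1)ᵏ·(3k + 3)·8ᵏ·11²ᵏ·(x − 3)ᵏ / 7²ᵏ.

Ratio test: |a_{k+1}/a_k| = [(3(k+1) + 3)/(3k + 3)] · 8·121/49 → 968/49 as k → ∞.
Hence the series converges for |x − 3| < 1/(968/49) = 49/968, so the radius of convergence is 49/968.

R = 49/968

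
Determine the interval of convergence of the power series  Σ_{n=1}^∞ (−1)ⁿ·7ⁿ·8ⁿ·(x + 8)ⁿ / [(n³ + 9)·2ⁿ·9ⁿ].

By the ratio test, |a_{n+1}/a_n| = [(n³ + 9)/((n+1)³ + 9)] · 7·8/(2·9) → 28/9.
Hence the series converges for |x + 8| < 1/(28/9) = 9/28, so the radius of convergence is 9/28.
At x = -215/28: the series is dominated by a constant times Σ 1/n³, which converges (p = 3 > 1).
When x = -233/28, absolute convergence follows by limit comparison with Σ 1/n³.

[-233/28, -215/28]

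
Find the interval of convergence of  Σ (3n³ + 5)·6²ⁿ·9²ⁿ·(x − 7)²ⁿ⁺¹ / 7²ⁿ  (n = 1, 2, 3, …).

The ratio of consecutive coefficients is [(3(n+1)³ + 5)/(3n³ + 5)] · 36·81/49 → 2916/49.
Writing y = (x − 7)², the series in y has radius 49/2916, so |x − 7| < √(49/2916) = 7/54 and R = 7/54.
When x = 385/54, the terms do not tend to 0, so the series diverges.
When x = 371/54, the terms have absolute value of order n³, which does not tend to 0, so the series diverges by the divergence test.

(371/54, 385/54)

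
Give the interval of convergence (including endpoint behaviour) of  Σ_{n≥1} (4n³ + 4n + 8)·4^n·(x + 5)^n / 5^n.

Apply the ratio test: |a_{n+1}| / |a_n| = [(4(n+1)³ + 4(n+1) + 8)/(4n³ + 4n + 8)] · 4/5, which tends to 4/5 as n → ∞.
Thus R = 1/(4/5) = 5/4.
Check x = -15/4: the n-th term does not approach 0; divergence by the term test.
At x = -25/4: the terms do not tend to 0, so the series diverges.

(-25/4, -15/4)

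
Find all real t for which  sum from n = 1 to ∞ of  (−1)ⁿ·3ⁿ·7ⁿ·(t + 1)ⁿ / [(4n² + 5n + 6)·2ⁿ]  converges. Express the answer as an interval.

[-23/21, -19/21]

Ratio test: |a_{n+1}/a_n| = [(4n² + 5n + 6)/(4(n+1)² + 5(n+1) + 6)] · 3·7/2 → 21/2 as n → ∞.
Convergence for |t + 1| · 21/2 < 1, i.e. |t + 1| < 2/21. So R = 2/21.
Endpoint t = -19/21: the series is dominated by a constant times Σ 1/n², which converges (p = 2 > 1).
When t = -23/21, absolute convergence follows by limit comparison with Σ 1/n².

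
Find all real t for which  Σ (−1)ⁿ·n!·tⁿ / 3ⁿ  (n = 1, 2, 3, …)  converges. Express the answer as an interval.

{0}

Apply the ratio test: |a_{n+1}| / |a_n| = (n+1) · 1/3, which tends to ∞ as n → ∞.
Since the ratio → ∞, the series diverges for every t ≠ 0, and R = 0.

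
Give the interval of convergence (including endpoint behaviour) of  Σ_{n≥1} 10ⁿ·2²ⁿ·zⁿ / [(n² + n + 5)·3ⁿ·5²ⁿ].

[-15/8, 15/8]

Apply the ratio test: |a_{n+1}| / |a_n| = [(n² + n + 5)/((n+1)² + (n+1) + 5)] · 10·4/(3·25), which tends to 8/15 as n → ∞.
Thus R = 1/(8/15) = 15/8.
When z = 15/8, the terms are on the order of 1/n², so the series converges absolutely by comparison with the p-series (p = 2 > 1).
When z = -15/8, absolute convergence follows by limit comparison with Σ 1/n².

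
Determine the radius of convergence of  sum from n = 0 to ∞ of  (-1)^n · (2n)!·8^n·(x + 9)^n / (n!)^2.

The ratio of consecutive coefficients is (2n+1)·(2n+2)/(n+1)² · 8 → 32.
Convergence for |x + 9| · 32 < 1, i.e. |x + 9| < 1/32. So R = 1/32.

R = 1/32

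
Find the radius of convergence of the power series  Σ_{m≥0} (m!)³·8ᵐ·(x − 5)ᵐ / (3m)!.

By the ratio test, |a_{m+1}/a_m| = (m+1)³/[(3m+1)·(3m+2)·(3m+3)] · 8 → 8/27.
Thus R = 1/(8/27) = 27/8.

R = 27/8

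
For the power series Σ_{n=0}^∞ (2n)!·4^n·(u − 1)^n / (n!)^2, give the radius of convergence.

R = 1/16

Apply the ratio test: |a_{n+1}| / |a_n| = (2n+1)·(2n+2)/(n+1)² · 4, which tends to 16 as n → ∞.
The series converges when 16 · |u − 1| < 1, giving R = 1/16.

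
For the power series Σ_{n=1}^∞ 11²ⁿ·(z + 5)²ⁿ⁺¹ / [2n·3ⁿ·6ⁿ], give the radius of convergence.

R = 3√2/11

By the ratio test, |a_{n+1}/a_n| = [2n/2(n+1)] · 121/(3·6) → 121/18.
Successive powers of (z + 5) differ by 2, so the series converges when |z + 5|² · 121/18 < 1, i.e. |z + 5| < √(18/121). So R = 3√2/11.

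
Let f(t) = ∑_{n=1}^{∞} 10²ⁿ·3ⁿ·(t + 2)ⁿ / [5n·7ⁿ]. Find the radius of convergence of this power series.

R = 7/300

By the ratio test, |a_{n+1}/a_n| = [5n/5(n+1)] · 100·3/7 → 300/7.
The series converges when 300/7 · |t + 2| < 1, giving R = 7/300.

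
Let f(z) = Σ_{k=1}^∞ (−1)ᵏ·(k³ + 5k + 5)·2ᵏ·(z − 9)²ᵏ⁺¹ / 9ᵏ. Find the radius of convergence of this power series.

The ratio of consecutive coefficients is [((k+1)³ + 5(k+1) + 5)/(k³ + 5k + 5)] · 2/9 → 2/9.
Writing y = (z − 9)², the series in y has radius 9/2, so |z − 9| < √(9/2) and R = 3√2/2.

R = 3√2/2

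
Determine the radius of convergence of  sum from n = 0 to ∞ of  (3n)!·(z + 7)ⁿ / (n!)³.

By the ratio test, |a_{n+1}/a_n| = (3n+1)·(3n+2)·(3n+3)/(n+1)³ → 27.
Convergence for |z + 7| · 27 < 1, i.e. |z + 7| < 1/27. So R = 1/27.

R = 1/27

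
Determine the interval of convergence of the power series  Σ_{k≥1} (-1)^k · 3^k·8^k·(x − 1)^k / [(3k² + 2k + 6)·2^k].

By the ratio test, |a_{k+1}/a_k| = [(3k² + 2k + 6)/(3(k+1)² + 2(k+1) + 6)] · 3·8/2 → 12.
Convergence for |x − 1| · 12 < 1, i.e. |x − 1| < 1/12. So R = 1/12.
At x = 13/12: absolute convergence follows by limit comparison with Σ 1/k².
When x = 11/12, the series is dominated by a constant times Σ 1/k², which converges (p = 2 > 1).

[11/12, 13/12]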